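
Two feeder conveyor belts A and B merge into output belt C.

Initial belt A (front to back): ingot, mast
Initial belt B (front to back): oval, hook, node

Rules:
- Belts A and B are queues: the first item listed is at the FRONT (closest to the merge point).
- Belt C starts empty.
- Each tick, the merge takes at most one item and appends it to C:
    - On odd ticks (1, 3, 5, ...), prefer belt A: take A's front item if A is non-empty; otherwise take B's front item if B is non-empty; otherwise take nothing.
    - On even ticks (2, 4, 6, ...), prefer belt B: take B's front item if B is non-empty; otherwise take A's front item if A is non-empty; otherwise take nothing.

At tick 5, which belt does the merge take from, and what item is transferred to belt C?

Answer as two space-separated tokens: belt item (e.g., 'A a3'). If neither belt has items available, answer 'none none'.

Answer: B node

Derivation:
Tick 1: prefer A, take ingot from A; A=[mast] B=[oval,hook,node] C=[ingot]
Tick 2: prefer B, take oval from B; A=[mast] B=[hook,node] C=[ingot,oval]
Tick 3: prefer A, take mast from A; A=[-] B=[hook,node] C=[ingot,oval,mast]
Tick 4: prefer B, take hook from B; A=[-] B=[node] C=[ingot,oval,mast,hook]
Tick 5: prefer A, take node from B; A=[-] B=[-] C=[ingot,oval,mast,hook,node]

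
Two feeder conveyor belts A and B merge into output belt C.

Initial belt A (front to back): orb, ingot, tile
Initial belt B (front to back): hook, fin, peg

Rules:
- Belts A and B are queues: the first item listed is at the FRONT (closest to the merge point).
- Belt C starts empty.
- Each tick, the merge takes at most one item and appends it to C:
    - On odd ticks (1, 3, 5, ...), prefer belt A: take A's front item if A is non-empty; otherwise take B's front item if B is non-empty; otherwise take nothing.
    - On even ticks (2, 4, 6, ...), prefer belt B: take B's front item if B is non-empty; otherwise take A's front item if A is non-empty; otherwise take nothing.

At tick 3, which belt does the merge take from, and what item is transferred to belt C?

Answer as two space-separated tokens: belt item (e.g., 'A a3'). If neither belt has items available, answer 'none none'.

Answer: A ingot

Derivation:
Tick 1: prefer A, take orb from A; A=[ingot,tile] B=[hook,fin,peg] C=[orb]
Tick 2: prefer B, take hook from B; A=[ingot,tile] B=[fin,peg] C=[orb,hook]
Tick 3: prefer A, take ingot from A; A=[tile] B=[fin,peg] C=[orb,hook,ingot]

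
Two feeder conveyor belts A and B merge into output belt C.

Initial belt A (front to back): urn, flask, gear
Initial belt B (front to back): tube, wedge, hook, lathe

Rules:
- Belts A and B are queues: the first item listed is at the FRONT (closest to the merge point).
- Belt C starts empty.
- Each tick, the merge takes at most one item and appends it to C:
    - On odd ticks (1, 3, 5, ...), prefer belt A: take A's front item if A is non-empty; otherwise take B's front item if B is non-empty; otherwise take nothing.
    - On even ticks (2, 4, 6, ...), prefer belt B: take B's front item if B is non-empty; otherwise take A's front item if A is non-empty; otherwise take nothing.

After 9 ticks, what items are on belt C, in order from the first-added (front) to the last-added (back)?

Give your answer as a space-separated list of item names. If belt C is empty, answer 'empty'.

Answer: urn tube flask wedge gear hook lathe

Derivation:
Tick 1: prefer A, take urn from A; A=[flask,gear] B=[tube,wedge,hook,lathe] C=[urn]
Tick 2: prefer B, take tube from B; A=[flask,gear] B=[wedge,hook,lathe] C=[urn,tube]
Tick 3: prefer A, take flask from A; A=[gear] B=[wedge,hook,lathe] C=[urn,tube,flask]
Tick 4: prefer B, take wedge from B; A=[gear] B=[hook,lathe] C=[urn,tube,flask,wedge]
Tick 5: prefer A, take gear from A; A=[-] B=[hook,lathe] C=[urn,tube,flask,wedge,gear]
Tick 6: prefer B, take hook from B; A=[-] B=[lathe] C=[urn,tube,flask,wedge,gear,hook]
Tick 7: prefer A, take lathe from B; A=[-] B=[-] C=[urn,tube,flask,wedge,gear,hook,lathe]
Tick 8: prefer B, both empty, nothing taken; A=[-] B=[-] C=[urn,tube,flask,wedge,gear,hook,lathe]
Tick 9: prefer A, both empty, nothing taken; A=[-] B=[-] C=[urn,tube,flask,wedge,gear,hook,lathe]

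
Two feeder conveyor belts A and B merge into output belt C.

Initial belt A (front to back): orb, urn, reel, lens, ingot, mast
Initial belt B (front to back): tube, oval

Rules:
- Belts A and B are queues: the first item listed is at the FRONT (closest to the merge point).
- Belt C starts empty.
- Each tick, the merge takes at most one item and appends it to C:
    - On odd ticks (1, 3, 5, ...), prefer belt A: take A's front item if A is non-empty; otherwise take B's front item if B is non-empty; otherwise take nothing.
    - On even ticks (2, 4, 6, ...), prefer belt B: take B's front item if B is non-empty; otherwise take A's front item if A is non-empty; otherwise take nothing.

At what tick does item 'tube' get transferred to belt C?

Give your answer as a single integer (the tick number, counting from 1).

Tick 1: prefer A, take orb from A; A=[urn,reel,lens,ingot,mast] B=[tube,oval] C=[orb]
Tick 2: prefer B, take tube from B; A=[urn,reel,lens,ingot,mast] B=[oval] C=[orb,tube]

Answer: 2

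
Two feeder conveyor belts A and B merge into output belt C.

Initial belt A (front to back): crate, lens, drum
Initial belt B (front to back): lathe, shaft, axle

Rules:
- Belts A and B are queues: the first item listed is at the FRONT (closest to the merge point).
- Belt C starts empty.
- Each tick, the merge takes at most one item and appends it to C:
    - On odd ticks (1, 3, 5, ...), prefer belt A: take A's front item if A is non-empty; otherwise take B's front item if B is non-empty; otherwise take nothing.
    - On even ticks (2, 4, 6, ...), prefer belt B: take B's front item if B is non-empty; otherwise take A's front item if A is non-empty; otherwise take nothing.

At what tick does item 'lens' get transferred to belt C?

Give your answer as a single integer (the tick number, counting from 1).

Tick 1: prefer A, take crate from A; A=[lens,drum] B=[lathe,shaft,axle] C=[crate]
Tick 2: prefer B, take lathe from B; A=[lens,drum] B=[shaft,axle] C=[crate,lathe]
Tick 3: prefer A, take lens from A; A=[drum] B=[shaft,axle] C=[crate,lathe,lens]

Answer: 3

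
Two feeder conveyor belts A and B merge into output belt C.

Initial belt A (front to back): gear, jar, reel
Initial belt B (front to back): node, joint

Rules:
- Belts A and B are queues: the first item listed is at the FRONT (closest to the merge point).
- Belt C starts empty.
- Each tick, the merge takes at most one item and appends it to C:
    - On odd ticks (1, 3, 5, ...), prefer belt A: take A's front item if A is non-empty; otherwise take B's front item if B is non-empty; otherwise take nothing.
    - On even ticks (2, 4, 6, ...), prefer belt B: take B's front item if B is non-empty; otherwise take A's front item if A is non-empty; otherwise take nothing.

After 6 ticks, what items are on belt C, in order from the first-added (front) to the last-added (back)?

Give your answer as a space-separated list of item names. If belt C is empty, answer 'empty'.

Answer: gear node jar joint reel

Derivation:
Tick 1: prefer A, take gear from A; A=[jar,reel] B=[node,joint] C=[gear]
Tick 2: prefer B, take node from B; A=[jar,reel] B=[joint] C=[gear,node]
Tick 3: prefer A, take jar from A; A=[reel] B=[joint] C=[gear,node,jar]
Tick 4: prefer B, take joint from B; A=[reel] B=[-] C=[gear,node,jar,joint]
Tick 5: prefer A, take reel from A; A=[-] B=[-] C=[gear,node,jar,joint,reel]
Tick 6: prefer B, both empty, nothing taken; A=[-] B=[-] C=[gear,node,jar,joint,reel]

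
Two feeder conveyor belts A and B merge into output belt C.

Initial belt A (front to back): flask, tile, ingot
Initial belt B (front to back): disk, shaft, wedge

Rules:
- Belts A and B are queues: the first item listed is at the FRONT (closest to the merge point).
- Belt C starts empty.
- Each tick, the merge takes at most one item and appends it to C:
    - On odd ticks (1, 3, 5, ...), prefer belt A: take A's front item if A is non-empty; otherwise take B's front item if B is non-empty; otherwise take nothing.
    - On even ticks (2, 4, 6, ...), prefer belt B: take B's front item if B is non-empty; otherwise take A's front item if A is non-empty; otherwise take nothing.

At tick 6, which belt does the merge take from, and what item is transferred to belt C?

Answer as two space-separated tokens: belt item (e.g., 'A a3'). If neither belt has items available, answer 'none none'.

Answer: B wedge

Derivation:
Tick 1: prefer A, take flask from A; A=[tile,ingot] B=[disk,shaft,wedge] C=[flask]
Tick 2: prefer B, take disk from B; A=[tile,ingot] B=[shaft,wedge] C=[flask,disk]
Tick 3: prefer A, take tile from A; A=[ingot] B=[shaft,wedge] C=[flask,disk,tile]
Tick 4: prefer B, take shaft from B; A=[ingot] B=[wedge] C=[flask,disk,tile,shaft]
Tick 5: prefer A, take ingot from A; A=[-] B=[wedge] C=[flask,disk,tile,shaft,ingot]
Tick 6: prefer B, take wedge from B; A=[-] B=[-] C=[flask,disk,tile,shaft,ingot,wedge]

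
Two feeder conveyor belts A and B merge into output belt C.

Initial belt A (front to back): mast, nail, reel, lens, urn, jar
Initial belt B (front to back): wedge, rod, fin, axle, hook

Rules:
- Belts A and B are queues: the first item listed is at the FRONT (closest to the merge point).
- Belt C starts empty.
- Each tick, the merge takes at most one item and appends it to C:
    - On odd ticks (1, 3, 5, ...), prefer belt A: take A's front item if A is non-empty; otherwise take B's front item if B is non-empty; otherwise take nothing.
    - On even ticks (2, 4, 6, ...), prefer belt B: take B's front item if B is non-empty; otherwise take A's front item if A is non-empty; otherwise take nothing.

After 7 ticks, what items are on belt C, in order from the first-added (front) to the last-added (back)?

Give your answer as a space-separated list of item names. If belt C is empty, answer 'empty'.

Tick 1: prefer A, take mast from A; A=[nail,reel,lens,urn,jar] B=[wedge,rod,fin,axle,hook] C=[mast]
Tick 2: prefer B, take wedge from B; A=[nail,reel,lens,urn,jar] B=[rod,fin,axle,hook] C=[mast,wedge]
Tick 3: prefer A, take nail from A; A=[reel,lens,urn,jar] B=[rod,fin,axle,hook] C=[mast,wedge,nail]
Tick 4: prefer B, take rod from B; A=[reel,lens,urn,jar] B=[fin,axle,hook] C=[mast,wedge,nail,rod]
Tick 5: prefer A, take reel from A; A=[lens,urn,jar] B=[fin,axle,hook] C=[mast,wedge,nail,rod,reel]
Tick 6: prefer B, take fin from B; A=[lens,urn,jar] B=[axle,hook] C=[mast,wedge,nail,rod,reel,fin]
Tick 7: prefer A, take lens from A; A=[urn,jar] B=[axle,hook] C=[mast,wedge,nail,rod,reel,fin,lens]

Answer: mast wedge nail rod reel fin lens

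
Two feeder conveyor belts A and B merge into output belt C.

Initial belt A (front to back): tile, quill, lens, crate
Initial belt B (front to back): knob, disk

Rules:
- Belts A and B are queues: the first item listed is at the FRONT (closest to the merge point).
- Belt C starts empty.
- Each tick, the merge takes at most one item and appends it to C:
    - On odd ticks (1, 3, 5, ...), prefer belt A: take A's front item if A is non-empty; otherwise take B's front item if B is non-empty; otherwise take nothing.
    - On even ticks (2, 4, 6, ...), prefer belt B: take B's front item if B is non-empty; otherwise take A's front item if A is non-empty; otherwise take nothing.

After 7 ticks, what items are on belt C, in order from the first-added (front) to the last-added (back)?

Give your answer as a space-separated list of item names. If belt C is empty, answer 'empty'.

Tick 1: prefer A, take tile from A; A=[quill,lens,crate] B=[knob,disk] C=[tile]
Tick 2: prefer B, take knob from B; A=[quill,lens,crate] B=[disk] C=[tile,knob]
Tick 3: prefer A, take quill from A; A=[lens,crate] B=[disk] C=[tile,knob,quill]
Tick 4: prefer B, take disk from B; A=[lens,crate] B=[-] C=[tile,knob,quill,disk]
Tick 5: prefer A, take lens from A; A=[crate] B=[-] C=[tile,knob,quill,disk,lens]
Tick 6: prefer B, take crate from A; A=[-] B=[-] C=[tile,knob,quill,disk,lens,crate]
Tick 7: prefer A, both empty, nothing taken; A=[-] B=[-] C=[tile,knob,quill,disk,lens,crate]

Answer: tile knob quill disk lens crate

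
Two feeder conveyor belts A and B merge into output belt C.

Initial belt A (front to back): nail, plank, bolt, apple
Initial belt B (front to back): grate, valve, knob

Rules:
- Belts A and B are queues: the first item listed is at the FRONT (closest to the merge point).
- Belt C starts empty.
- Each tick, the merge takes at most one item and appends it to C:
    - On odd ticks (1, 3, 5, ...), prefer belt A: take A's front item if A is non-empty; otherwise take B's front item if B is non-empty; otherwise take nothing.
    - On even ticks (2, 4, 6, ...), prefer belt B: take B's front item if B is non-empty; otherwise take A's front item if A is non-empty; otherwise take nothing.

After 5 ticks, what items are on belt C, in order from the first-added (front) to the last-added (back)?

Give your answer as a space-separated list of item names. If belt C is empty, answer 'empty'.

Tick 1: prefer A, take nail from A; A=[plank,bolt,apple] B=[grate,valve,knob] C=[nail]
Tick 2: prefer B, take grate from B; A=[plank,bolt,apple] B=[valve,knob] C=[nail,grate]
Tick 3: prefer A, take plank from A; A=[bolt,apple] B=[valve,knob] C=[nail,grate,plank]
Tick 4: prefer B, take valve from B; A=[bolt,apple] B=[knob] C=[nail,grate,plank,valve]
Tick 5: prefer A, take bolt from A; A=[apple] B=[knob] C=[nail,grate,plank,valve,bolt]

Answer: nail grate plank valve bolt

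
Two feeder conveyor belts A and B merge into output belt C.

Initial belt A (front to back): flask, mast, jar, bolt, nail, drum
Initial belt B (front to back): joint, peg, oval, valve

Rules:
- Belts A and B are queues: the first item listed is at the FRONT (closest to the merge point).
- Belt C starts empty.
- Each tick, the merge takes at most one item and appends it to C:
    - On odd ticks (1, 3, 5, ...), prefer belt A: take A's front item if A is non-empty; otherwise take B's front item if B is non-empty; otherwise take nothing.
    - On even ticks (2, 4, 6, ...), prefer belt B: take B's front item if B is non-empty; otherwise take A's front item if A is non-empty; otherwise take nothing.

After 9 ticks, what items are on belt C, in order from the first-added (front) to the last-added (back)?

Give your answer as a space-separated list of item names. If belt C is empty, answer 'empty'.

Tick 1: prefer A, take flask from A; A=[mast,jar,bolt,nail,drum] B=[joint,peg,oval,valve] C=[flask]
Tick 2: prefer B, take joint from B; A=[mast,jar,bolt,nail,drum] B=[peg,oval,valve] C=[flask,joint]
Tick 3: prefer A, take mast from A; A=[jar,bolt,nail,drum] B=[peg,oval,valve] C=[flask,joint,mast]
Tick 4: prefer B, take peg from B; A=[jar,bolt,nail,drum] B=[oval,valve] C=[flask,joint,mast,peg]
Tick 5: prefer A, take jar from A; A=[bolt,nail,drum] B=[oval,valve] C=[flask,joint,mast,peg,jar]
Tick 6: prefer B, take oval from B; A=[bolt,nail,drum] B=[valve] C=[flask,joint,mast,peg,jar,oval]
Tick 7: prefer A, take bolt from A; A=[nail,drum] B=[valve] C=[flask,joint,mast,peg,jar,oval,bolt]
Tick 8: prefer B, take valve from B; A=[nail,drum] B=[-] C=[flask,joint,mast,peg,jar,oval,bolt,valve]
Tick 9: prefer A, take nail from A; A=[drum] B=[-] C=[flask,joint,mast,peg,jar,oval,bolt,valve,nail]

Answer: flask joint mast peg jar oval bolt valve nail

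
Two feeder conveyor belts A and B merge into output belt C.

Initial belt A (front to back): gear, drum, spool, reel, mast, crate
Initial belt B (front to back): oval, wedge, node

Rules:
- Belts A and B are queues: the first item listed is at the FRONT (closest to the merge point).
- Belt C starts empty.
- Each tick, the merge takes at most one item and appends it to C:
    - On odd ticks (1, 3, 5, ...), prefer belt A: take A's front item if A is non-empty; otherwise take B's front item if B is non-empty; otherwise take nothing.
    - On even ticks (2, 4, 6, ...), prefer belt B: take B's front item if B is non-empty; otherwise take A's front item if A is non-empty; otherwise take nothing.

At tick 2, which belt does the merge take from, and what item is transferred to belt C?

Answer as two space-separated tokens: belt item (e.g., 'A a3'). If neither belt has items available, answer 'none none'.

Tick 1: prefer A, take gear from A; A=[drum,spool,reel,mast,crate] B=[oval,wedge,node] C=[gear]
Tick 2: prefer B, take oval from B; A=[drum,spool,reel,mast,crate] B=[wedge,node] C=[gear,oval]

Answer: B oval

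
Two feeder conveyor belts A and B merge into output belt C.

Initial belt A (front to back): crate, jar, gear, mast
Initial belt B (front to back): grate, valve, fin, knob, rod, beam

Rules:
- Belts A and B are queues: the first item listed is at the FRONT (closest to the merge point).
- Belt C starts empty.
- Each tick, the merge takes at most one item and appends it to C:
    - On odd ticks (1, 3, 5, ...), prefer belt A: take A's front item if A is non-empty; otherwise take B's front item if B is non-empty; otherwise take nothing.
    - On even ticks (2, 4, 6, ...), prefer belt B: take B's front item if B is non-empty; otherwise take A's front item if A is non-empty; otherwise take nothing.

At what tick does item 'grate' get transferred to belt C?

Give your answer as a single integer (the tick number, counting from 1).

Answer: 2

Derivation:
Tick 1: prefer A, take crate from A; A=[jar,gear,mast] B=[grate,valve,fin,knob,rod,beam] C=[crate]
Tick 2: prefer B, take grate from B; A=[jar,gear,mast] B=[valve,fin,knob,rod,beam] C=[crate,grate]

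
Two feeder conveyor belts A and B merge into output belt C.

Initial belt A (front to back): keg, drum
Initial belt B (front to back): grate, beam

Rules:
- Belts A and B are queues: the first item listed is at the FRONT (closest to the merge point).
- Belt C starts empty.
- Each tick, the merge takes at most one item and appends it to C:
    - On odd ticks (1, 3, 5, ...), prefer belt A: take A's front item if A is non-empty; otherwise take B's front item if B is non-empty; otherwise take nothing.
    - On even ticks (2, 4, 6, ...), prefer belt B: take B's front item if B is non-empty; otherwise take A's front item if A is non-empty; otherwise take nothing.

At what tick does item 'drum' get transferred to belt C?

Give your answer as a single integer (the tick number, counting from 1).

Answer: 3

Derivation:
Tick 1: prefer A, take keg from A; A=[drum] B=[grate,beam] C=[keg]
Tick 2: prefer B, take grate from B; A=[drum] B=[beam] C=[keg,grate]
Tick 3: prefer A, take drum from A; A=[-] B=[beam] C=[keg,grate,drum]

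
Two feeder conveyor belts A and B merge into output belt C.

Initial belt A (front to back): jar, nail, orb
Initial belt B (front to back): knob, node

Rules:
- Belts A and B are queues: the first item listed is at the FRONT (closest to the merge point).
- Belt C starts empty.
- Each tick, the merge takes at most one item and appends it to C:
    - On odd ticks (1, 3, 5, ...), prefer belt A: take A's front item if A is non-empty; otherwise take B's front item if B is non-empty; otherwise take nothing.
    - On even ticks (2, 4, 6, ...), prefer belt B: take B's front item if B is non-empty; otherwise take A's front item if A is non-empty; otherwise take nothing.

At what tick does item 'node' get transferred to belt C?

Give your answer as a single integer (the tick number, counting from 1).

Answer: 4

Derivation:
Tick 1: prefer A, take jar from A; A=[nail,orb] B=[knob,node] C=[jar]
Tick 2: prefer B, take knob from B; A=[nail,orb] B=[node] C=[jar,knob]
Tick 3: prefer A, take nail from A; A=[orb] B=[node] C=[jar,knob,nail]
Tick 4: prefer B, take node from B; A=[orb] B=[-] C=[jar,knob,nail,node]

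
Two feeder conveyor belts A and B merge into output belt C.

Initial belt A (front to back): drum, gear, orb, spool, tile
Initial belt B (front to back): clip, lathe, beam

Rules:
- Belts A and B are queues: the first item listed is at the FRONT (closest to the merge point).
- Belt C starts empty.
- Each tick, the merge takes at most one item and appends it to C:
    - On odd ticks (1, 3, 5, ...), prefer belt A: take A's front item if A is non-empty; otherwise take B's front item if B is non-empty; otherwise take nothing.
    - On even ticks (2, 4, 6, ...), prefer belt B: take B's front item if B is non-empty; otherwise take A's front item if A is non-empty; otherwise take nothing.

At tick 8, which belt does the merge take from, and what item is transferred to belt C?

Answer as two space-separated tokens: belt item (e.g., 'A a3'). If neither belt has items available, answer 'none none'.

Answer: A tile

Derivation:
Tick 1: prefer A, take drum from A; A=[gear,orb,spool,tile] B=[clip,lathe,beam] C=[drum]
Tick 2: prefer B, take clip from B; A=[gear,orb,spool,tile] B=[lathe,beam] C=[drum,clip]
Tick 3: prefer A, take gear from A; A=[orb,spool,tile] B=[lathe,beam] C=[drum,clip,gear]
Tick 4: prefer B, take lathe from B; A=[orb,spool,tile] B=[beam] C=[drum,clip,gear,lathe]
Tick 5: prefer A, take orb from A; A=[spool,tile] B=[beam] C=[drum,clip,gear,lathe,orb]
Tick 6: prefer B, take beam from B; A=[spool,tile] B=[-] C=[drum,clip,gear,lathe,orb,beam]
Tick 7: prefer A, take spool from A; A=[tile] B=[-] C=[drum,clip,gear,lathe,orb,beam,spool]
Tick 8: prefer B, take tile from A; A=[-] B=[-] C=[drum,clip,gear,lathe,orb,beam,spool,tile]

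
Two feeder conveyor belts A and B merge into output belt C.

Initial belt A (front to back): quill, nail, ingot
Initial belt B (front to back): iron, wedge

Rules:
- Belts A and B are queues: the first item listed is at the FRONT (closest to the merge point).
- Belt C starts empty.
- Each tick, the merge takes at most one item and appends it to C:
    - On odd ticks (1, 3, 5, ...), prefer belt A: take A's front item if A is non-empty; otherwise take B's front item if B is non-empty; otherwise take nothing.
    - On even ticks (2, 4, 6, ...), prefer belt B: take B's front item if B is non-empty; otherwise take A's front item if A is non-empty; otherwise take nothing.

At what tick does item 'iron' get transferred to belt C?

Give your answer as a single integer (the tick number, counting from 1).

Tick 1: prefer A, take quill from A; A=[nail,ingot] B=[iron,wedge] C=[quill]
Tick 2: prefer B, take iron from B; A=[nail,ingot] B=[wedge] C=[quill,iron]

Answer: 2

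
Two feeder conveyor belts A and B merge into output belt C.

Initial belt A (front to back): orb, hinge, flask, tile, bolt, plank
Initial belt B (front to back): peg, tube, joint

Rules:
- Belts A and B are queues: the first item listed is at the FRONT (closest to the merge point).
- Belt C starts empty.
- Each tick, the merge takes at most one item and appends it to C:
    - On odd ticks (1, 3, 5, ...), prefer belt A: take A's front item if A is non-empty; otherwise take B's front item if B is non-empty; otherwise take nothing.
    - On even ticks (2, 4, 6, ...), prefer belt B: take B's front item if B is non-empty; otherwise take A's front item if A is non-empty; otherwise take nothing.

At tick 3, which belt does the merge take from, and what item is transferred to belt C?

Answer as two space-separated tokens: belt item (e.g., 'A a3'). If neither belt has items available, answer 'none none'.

Answer: A hinge

Derivation:
Tick 1: prefer A, take orb from A; A=[hinge,flask,tile,bolt,plank] B=[peg,tube,joint] C=[orb]
Tick 2: prefer B, take peg from B; A=[hinge,flask,tile,bolt,plank] B=[tube,joint] C=[orb,peg]
Tick 3: prefer A, take hinge from A; A=[flask,tile,bolt,plank] B=[tube,joint] C=[orb,peg,hinge]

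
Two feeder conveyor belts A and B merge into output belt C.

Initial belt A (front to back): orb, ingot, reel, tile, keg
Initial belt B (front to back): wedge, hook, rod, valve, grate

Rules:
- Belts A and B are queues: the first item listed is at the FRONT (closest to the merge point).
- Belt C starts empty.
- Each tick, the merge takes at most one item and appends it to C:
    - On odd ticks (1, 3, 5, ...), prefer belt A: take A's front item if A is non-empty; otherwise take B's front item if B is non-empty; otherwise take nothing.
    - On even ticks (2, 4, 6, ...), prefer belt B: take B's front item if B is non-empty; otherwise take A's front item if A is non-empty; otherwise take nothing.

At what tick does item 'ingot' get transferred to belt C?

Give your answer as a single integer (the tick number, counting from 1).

Answer: 3

Derivation:
Tick 1: prefer A, take orb from A; A=[ingot,reel,tile,keg] B=[wedge,hook,rod,valve,grate] C=[orb]
Tick 2: prefer B, take wedge from B; A=[ingot,reel,tile,keg] B=[hook,rod,valve,grate] C=[orb,wedge]
Tick 3: prefer A, take ingot from A; A=[reel,tile,keg] B=[hook,rod,valve,grate] C=[orb,wedge,ingot]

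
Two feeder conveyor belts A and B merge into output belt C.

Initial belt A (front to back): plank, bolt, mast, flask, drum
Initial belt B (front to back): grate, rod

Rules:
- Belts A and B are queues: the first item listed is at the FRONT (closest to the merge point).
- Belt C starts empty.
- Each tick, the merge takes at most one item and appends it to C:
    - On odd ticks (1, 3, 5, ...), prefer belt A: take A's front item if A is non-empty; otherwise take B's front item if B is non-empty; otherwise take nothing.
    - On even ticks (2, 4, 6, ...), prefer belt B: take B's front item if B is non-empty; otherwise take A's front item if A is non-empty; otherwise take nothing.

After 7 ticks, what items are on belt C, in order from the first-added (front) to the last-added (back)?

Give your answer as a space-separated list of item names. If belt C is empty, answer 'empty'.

Tick 1: prefer A, take plank from A; A=[bolt,mast,flask,drum] B=[grate,rod] C=[plank]
Tick 2: prefer B, take grate from B; A=[bolt,mast,flask,drum] B=[rod] C=[plank,grate]
Tick 3: prefer A, take bolt from A; A=[mast,flask,drum] B=[rod] C=[plank,grate,bolt]
Tick 4: prefer B, take rod from B; A=[mast,flask,drum] B=[-] C=[plank,grate,bolt,rod]
Tick 5: prefer A, take mast from A; A=[flask,drum] B=[-] C=[plank,grate,bolt,rod,mast]
Tick 6: prefer B, take flask from A; A=[drum] B=[-] C=[plank,grate,bolt,rod,mast,flask]
Tick 7: prefer A, take drum from A; A=[-] B=[-] C=[plank,grate,bolt,rod,mast,flask,drum]

Answer: plank grate bolt rod mast flask drum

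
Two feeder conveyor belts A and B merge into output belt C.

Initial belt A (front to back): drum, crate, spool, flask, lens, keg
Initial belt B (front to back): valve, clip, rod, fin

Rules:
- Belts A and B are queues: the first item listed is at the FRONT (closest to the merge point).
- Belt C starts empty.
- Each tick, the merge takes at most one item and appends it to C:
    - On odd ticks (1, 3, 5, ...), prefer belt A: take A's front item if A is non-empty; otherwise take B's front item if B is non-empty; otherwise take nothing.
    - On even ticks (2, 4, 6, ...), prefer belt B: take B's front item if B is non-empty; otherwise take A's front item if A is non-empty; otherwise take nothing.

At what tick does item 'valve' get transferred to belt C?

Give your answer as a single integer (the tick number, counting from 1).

Tick 1: prefer A, take drum from A; A=[crate,spool,flask,lens,keg] B=[valve,clip,rod,fin] C=[drum]
Tick 2: prefer B, take valve from B; A=[crate,spool,flask,lens,keg] B=[clip,rod,fin] C=[drum,valve]

Answer: 2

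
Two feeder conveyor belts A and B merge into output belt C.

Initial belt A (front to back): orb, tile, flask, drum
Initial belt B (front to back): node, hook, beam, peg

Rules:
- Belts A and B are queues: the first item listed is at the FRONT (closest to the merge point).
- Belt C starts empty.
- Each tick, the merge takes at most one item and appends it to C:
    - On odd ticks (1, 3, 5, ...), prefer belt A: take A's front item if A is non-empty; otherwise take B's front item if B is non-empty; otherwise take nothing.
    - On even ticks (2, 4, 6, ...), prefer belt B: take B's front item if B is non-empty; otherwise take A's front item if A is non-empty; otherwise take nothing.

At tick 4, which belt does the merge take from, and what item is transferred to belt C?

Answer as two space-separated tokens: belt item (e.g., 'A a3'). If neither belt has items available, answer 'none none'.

Answer: B hook

Derivation:
Tick 1: prefer A, take orb from A; A=[tile,flask,drum] B=[node,hook,beam,peg] C=[orb]
Tick 2: prefer B, take node from B; A=[tile,flask,drum] B=[hook,beam,peg] C=[orb,node]
Tick 3: prefer A, take tile from A; A=[flask,drum] B=[hook,beam,peg] C=[orb,node,tile]
Tick 4: prefer B, take hook from B; A=[flask,drum] B=[beam,peg] C=[orb,node,tile,hook]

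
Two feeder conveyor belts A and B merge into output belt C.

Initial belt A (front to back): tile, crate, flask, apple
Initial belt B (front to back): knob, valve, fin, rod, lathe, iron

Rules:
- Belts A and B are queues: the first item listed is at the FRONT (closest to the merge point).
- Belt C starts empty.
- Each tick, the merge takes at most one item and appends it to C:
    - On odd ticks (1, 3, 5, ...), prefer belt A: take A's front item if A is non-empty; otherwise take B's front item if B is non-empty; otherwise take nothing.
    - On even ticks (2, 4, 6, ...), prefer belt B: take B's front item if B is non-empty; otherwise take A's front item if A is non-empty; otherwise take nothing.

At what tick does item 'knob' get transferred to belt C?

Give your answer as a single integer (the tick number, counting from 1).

Answer: 2

Derivation:
Tick 1: prefer A, take tile from A; A=[crate,flask,apple] B=[knob,valve,fin,rod,lathe,iron] C=[tile]
Tick 2: prefer B, take knob from B; A=[crate,flask,apple] B=[valve,fin,rod,lathe,iron] C=[tile,knob]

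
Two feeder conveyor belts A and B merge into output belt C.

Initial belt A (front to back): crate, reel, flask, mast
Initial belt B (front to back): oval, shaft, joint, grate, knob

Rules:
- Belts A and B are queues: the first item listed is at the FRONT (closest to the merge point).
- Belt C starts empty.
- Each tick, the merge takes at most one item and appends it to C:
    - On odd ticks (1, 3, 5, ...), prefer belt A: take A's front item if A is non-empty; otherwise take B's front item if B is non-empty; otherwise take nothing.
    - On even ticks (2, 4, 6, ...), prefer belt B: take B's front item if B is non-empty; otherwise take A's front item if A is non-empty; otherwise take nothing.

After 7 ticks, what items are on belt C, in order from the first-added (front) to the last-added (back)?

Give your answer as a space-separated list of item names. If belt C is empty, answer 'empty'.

Answer: crate oval reel shaft flask joint mast

Derivation:
Tick 1: prefer A, take crate from A; A=[reel,flask,mast] B=[oval,shaft,joint,grate,knob] C=[crate]
Tick 2: prefer B, take oval from B; A=[reel,flask,mast] B=[shaft,joint,grate,knob] C=[crate,oval]
Tick 3: prefer A, take reel from A; A=[flask,mast] B=[shaft,joint,grate,knob] C=[crate,oval,reel]
Tick 4: prefer B, take shaft from B; A=[flask,mast] B=[joint,grate,knob] C=[crate,oval,reel,shaft]
Tick 5: prefer A, take flask from A; A=[mast] B=[joint,grate,knob] C=[crate,oval,reel,shaft,flask]
Tick 6: prefer B, take joint from B; A=[mast] B=[grate,knob] C=[crate,oval,reel,shaft,flask,joint]
Tick 7: prefer A, take mast from A; A=[-] B=[grate,knob] C=[crate,oval,reel,shaft,flask,joint,mast]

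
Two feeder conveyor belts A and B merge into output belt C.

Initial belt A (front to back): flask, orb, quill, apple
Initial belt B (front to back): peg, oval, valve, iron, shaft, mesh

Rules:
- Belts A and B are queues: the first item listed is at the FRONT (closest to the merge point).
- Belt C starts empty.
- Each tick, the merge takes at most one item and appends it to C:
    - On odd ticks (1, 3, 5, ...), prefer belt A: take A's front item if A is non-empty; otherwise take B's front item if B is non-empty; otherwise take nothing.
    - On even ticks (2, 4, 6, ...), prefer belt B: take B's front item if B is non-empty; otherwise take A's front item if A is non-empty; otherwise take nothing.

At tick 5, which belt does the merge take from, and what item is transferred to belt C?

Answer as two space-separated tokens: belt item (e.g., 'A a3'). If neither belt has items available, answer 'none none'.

Answer: A quill

Derivation:
Tick 1: prefer A, take flask from A; A=[orb,quill,apple] B=[peg,oval,valve,iron,shaft,mesh] C=[flask]
Tick 2: prefer B, take peg from B; A=[orb,quill,apple] B=[oval,valve,iron,shaft,mesh] C=[flask,peg]
Tick 3: prefer A, take orb from A; A=[quill,apple] B=[oval,valve,iron,shaft,mesh] C=[flask,peg,orb]
Tick 4: prefer B, take oval from B; A=[quill,apple] B=[valve,iron,shaft,mesh] C=[flask,peg,orb,oval]
Tick 5: prefer A, take quill from A; A=[apple] B=[valve,iron,shaft,mesh] C=[flask,peg,orb,oval,quill]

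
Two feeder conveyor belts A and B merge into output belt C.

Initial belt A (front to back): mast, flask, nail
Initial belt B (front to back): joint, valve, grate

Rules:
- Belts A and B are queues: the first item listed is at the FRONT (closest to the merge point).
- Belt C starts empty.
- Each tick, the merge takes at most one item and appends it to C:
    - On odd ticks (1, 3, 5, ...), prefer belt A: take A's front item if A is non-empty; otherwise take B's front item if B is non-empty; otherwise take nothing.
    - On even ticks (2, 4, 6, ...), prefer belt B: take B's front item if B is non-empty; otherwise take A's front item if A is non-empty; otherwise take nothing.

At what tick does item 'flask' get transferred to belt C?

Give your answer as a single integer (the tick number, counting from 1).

Tick 1: prefer A, take mast from A; A=[flask,nail] B=[joint,valve,grate] C=[mast]
Tick 2: prefer B, take joint from B; A=[flask,nail] B=[valve,grate] C=[mast,joint]
Tick 3: prefer A, take flask from A; A=[nail] B=[valve,grate] C=[mast,joint,flask]

Answer: 3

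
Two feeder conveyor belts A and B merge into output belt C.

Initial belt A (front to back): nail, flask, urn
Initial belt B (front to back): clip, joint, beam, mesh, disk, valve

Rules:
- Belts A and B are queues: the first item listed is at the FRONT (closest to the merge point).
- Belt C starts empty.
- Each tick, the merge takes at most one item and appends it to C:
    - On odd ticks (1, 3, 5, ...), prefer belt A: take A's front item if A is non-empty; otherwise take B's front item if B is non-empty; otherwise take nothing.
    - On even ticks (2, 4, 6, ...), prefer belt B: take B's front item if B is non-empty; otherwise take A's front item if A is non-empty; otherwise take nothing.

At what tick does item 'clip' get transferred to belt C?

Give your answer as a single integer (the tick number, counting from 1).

Tick 1: prefer A, take nail from A; A=[flask,urn] B=[clip,joint,beam,mesh,disk,valve] C=[nail]
Tick 2: prefer B, take clip from B; A=[flask,urn] B=[joint,beam,mesh,disk,valve] C=[nail,clip]

Answer: 2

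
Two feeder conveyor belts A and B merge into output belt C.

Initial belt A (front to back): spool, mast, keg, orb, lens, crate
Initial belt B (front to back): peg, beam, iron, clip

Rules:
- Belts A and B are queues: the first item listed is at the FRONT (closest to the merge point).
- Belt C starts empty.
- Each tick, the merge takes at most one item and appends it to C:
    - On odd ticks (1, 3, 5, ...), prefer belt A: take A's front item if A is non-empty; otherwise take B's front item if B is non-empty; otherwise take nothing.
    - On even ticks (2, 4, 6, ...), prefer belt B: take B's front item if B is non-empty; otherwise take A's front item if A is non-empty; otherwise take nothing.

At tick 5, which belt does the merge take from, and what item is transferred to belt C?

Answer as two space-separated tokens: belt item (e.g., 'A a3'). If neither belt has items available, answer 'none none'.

Tick 1: prefer A, take spool from A; A=[mast,keg,orb,lens,crate] B=[peg,beam,iron,clip] C=[spool]
Tick 2: prefer B, take peg from B; A=[mast,keg,orb,lens,crate] B=[beam,iron,clip] C=[spool,peg]
Tick 3: prefer A, take mast from A; A=[keg,orb,lens,crate] B=[beam,iron,clip] C=[spool,peg,mast]
Tick 4: prefer B, take beam from B; A=[keg,orb,lens,crate] B=[iron,clip] C=[spool,peg,mast,beam]
Tick 5: prefer A, take keg from A; A=[orb,lens,crate] B=[iron,clip] C=[spool,peg,mast,beam,keg]

Answer: A keg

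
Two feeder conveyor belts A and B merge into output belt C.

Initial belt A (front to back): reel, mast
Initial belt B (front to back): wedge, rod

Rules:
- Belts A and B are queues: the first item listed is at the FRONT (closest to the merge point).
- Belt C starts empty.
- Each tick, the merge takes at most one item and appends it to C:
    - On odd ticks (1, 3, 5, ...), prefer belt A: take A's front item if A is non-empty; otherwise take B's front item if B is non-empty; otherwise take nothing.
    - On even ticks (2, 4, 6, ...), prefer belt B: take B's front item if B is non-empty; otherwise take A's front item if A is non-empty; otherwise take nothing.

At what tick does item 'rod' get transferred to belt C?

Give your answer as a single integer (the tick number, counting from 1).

Answer: 4

Derivation:
Tick 1: prefer A, take reel from A; A=[mast] B=[wedge,rod] C=[reel]
Tick 2: prefer B, take wedge from B; A=[mast] B=[rod] C=[reel,wedge]
Tick 3: prefer A, take mast from A; A=[-] B=[rod] C=[reel,wedge,mast]
Tick 4: prefer B, take rod from B; A=[-] B=[-] C=[reel,wedge,mast,rod]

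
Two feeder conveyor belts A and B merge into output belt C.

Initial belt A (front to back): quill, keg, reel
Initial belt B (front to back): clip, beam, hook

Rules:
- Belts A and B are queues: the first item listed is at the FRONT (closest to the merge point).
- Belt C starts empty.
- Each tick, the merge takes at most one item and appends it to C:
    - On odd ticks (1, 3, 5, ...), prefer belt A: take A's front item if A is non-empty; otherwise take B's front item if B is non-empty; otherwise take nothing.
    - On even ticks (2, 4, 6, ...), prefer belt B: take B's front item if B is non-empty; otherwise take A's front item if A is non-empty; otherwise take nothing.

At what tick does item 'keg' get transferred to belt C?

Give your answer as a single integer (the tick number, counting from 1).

Answer: 3

Derivation:
Tick 1: prefer A, take quill from A; A=[keg,reel] B=[clip,beam,hook] C=[quill]
Tick 2: prefer B, take clip from B; A=[keg,reel] B=[beam,hook] C=[quill,clip]
Tick 3: prefer A, take keg from A; A=[reel] B=[beam,hook] C=[quill,clip,keg]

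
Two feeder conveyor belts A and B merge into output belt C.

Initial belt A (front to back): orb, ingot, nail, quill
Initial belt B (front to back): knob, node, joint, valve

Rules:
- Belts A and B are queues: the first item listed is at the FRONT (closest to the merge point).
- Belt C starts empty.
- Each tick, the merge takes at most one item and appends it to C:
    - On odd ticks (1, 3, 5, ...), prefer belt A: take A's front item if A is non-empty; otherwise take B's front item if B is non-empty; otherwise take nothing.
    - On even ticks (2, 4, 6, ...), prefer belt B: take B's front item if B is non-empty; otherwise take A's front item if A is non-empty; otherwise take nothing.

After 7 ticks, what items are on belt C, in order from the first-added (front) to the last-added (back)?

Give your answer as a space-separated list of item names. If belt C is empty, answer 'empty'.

Answer: orb knob ingot node nail joint quill

Derivation:
Tick 1: prefer A, take orb from A; A=[ingot,nail,quill] B=[knob,node,joint,valve] C=[orb]
Tick 2: prefer B, take knob from B; A=[ingot,nail,quill] B=[node,joint,valve] C=[orb,knob]
Tick 3: prefer A, take ingot from A; A=[nail,quill] B=[node,joint,valve] C=[orb,knob,ingot]
Tick 4: prefer B, take node from B; A=[nail,quill] B=[joint,valve] C=[orb,knob,ingot,node]
Tick 5: prefer A, take nail from A; A=[quill] B=[joint,valve] C=[orb,knob,ingot,node,nail]
Tick 6: prefer B, take joint from B; A=[quill] B=[valve] C=[orb,knob,ingot,node,nail,joint]
Tick 7: prefer A, take quill from A; A=[-] B=[valve] C=[orb,knob,ingot,node,nail,joint,quill]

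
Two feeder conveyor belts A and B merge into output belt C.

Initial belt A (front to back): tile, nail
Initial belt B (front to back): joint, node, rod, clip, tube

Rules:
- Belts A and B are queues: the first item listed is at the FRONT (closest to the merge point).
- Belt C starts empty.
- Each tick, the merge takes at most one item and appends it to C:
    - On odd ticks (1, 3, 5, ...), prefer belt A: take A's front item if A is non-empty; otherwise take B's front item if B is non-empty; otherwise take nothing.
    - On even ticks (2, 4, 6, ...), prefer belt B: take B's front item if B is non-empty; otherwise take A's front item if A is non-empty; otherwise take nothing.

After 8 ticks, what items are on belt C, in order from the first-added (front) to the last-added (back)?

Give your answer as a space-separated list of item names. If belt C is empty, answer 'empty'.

Tick 1: prefer A, take tile from A; A=[nail] B=[joint,node,rod,clip,tube] C=[tile]
Tick 2: prefer B, take joint from B; A=[nail] B=[node,rod,clip,tube] C=[tile,joint]
Tick 3: prefer A, take nail from A; A=[-] B=[node,rod,clip,tube] C=[tile,joint,nail]
Tick 4: prefer B, take node from B; A=[-] B=[rod,clip,tube] C=[tile,joint,nail,node]
Tick 5: prefer A, take rod from B; A=[-] B=[clip,tube] C=[tile,joint,nail,node,rod]
Tick 6: prefer B, take clip from B; A=[-] B=[tube] C=[tile,joint,nail,node,rod,clip]
Tick 7: prefer A, take tube from B; A=[-] B=[-] C=[tile,joint,nail,node,rod,clip,tube]
Tick 8: prefer B, both empty, nothing taken; A=[-] B=[-] C=[tile,joint,nail,node,rod,clip,tube]

Answer: tile joint nail node rod clip tube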